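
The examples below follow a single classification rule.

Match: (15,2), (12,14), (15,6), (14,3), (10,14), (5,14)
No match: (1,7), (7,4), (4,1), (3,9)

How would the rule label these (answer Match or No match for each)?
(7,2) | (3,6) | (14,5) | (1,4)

No match, No match, Match, No match

The common property of the 'Match' items is: sum ≥ 17. No 'No match' item has it.
(7,2) → 7+2 = 9 → No match.
(3,6) → 3+6 = 9 → No match.
(14,5) → 14+5 = 19 → Match.
(1,4) → 1+4 = 5 → No match.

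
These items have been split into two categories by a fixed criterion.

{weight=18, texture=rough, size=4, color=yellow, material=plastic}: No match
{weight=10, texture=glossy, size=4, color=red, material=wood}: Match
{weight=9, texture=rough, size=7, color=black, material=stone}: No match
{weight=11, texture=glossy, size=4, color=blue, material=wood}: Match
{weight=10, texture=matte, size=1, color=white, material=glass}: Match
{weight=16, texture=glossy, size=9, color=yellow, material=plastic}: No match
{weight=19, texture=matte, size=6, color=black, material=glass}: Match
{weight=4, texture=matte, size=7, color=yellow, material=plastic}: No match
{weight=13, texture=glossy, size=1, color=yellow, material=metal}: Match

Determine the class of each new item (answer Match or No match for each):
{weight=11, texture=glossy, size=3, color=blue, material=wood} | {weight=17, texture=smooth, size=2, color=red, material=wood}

Match, Match

A rule that fits every label: weight ≠ 18 AND size ≤ 6 — true of each 'Match' example, false of each 'No match' one.
{weight=11, texture=glossy, size=3, color=blue, material=wood} → weight = 11, size = 3 → Match.
{weight=17, texture=smooth, size=2, color=red, material=wood} → weight = 17, size = 2 → Match.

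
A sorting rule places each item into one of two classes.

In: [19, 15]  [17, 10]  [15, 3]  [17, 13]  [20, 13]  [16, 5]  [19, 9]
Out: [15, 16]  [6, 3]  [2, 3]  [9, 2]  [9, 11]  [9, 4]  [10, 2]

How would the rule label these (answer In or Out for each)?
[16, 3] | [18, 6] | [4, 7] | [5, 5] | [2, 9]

'In' ⟺ first > second AND sum ≥ 18.

In, In, Out, Out, Out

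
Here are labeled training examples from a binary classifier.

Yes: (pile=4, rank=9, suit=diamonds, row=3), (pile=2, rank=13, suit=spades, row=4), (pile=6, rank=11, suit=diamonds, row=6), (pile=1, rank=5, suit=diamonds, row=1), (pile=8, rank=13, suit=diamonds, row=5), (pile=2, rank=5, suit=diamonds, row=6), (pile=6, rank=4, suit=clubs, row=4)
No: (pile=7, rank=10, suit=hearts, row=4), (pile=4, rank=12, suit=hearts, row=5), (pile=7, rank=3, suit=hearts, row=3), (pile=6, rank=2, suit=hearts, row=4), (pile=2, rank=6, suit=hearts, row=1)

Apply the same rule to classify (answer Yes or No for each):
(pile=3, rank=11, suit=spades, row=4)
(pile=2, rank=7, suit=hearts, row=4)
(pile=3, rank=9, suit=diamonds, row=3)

Yes, No, Yes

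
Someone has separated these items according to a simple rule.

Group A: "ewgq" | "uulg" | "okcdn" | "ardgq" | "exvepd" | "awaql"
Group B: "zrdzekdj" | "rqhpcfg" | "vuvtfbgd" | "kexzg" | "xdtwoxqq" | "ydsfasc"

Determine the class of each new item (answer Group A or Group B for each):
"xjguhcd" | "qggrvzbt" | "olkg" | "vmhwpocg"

'Group A' ⟺ starts with a vowel.
"xjguhcd" — starts with 'x', hence Group B. "qggrvzbt" — starts with 'q', hence Group B. "olkg" — starts with 'o', hence Group A. "vmhwpocg" — starts with 'v', hence Group B.

Group B, Group B, Group A, Group B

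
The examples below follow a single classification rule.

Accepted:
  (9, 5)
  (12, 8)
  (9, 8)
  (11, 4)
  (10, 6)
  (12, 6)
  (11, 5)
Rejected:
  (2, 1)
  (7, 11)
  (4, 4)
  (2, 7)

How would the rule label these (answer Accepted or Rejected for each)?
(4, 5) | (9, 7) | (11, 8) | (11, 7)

Rejected, Accepted, Accepted, Accepted

Rule: first ≥ 8. This holds for each 'Accepted' example and fails for each 'Rejected' one.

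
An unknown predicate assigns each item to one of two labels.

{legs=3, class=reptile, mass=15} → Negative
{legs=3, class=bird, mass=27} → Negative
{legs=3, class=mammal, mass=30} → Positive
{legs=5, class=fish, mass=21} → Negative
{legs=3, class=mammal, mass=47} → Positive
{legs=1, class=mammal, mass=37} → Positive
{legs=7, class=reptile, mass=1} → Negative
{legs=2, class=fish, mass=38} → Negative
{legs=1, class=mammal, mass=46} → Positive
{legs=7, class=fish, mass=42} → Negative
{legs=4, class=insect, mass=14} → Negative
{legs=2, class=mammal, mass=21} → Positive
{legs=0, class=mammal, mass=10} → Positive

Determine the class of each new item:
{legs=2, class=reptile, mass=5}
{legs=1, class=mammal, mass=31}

Checking candidate rules against both groups, what survives is: class is mammal.
{legs=2, class=reptile, mass=5} — class is reptile, hence Negative.
{legs=1, class=mammal, mass=31} — class is mammal, hence Positive.

Negative, Positive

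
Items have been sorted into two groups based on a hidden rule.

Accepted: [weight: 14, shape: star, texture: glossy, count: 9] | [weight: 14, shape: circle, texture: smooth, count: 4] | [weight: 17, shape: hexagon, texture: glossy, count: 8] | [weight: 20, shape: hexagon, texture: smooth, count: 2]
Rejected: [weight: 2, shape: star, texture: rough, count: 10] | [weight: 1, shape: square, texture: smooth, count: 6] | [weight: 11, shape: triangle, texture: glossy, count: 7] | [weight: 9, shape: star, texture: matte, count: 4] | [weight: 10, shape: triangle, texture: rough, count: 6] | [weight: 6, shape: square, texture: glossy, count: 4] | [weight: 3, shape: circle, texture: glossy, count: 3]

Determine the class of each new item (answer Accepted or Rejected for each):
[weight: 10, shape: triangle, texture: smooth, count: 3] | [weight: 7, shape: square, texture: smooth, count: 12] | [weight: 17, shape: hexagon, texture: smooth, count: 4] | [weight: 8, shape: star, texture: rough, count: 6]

The simplest hypothesis consistent with all the labels is: weight ≥ 14.
[weight: 10, shape: triangle, texture: smooth, count: 3]: weight = 10, does not pass → Rejected.
[weight: 7, shape: square, texture: smooth, count: 12]: weight = 7, does not pass → Rejected.
[weight: 17, shape: hexagon, texture: smooth, count: 4]: weight = 17, checks out → Accepted.
[weight: 8, shape: star, texture: rough, count: 6]: weight = 8, does not pass → Rejected.

Rejected, Rejected, Accepted, Rejected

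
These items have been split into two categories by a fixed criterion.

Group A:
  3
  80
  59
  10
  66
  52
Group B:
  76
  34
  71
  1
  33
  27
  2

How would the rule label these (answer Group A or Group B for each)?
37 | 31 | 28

The simplest hypothesis consistent with all the labels is: ≡ 3 (mod 7).

Group B, Group A, Group B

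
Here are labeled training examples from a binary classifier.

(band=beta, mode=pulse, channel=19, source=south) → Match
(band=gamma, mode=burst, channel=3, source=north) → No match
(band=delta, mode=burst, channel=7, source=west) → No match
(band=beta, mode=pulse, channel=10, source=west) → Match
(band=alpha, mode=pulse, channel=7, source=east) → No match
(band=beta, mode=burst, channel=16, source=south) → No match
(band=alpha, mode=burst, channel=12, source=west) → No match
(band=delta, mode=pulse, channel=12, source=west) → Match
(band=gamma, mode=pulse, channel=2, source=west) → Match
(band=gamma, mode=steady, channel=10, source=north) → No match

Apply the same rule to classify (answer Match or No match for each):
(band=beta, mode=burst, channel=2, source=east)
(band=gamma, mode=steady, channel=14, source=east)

Rule: mode is pulse AND channel ≠ 7. This holds for each 'Match' example and fails for each 'No match' one.
(band=beta, mode=burst, channel=2, source=east): No match (mode is burst, channel = 2). (band=gamma, mode=steady, channel=14, source=east): No match (mode is steady, channel = 14).

No match, No match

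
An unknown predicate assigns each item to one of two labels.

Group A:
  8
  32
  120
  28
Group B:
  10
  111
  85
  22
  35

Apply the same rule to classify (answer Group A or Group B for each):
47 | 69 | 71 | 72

The common property of the 'Group A' items is: multiple of 4. No 'Group B' item has it.
47 → 47 = 4·11 + 3 → Group B.
69 → 69 = 4·17 + 1 → Group B.
71 → 71 = 4·17 + 3 → Group B.
72 → 72 = 4·18 → Group A.

Group B, Group B, Group B, Group A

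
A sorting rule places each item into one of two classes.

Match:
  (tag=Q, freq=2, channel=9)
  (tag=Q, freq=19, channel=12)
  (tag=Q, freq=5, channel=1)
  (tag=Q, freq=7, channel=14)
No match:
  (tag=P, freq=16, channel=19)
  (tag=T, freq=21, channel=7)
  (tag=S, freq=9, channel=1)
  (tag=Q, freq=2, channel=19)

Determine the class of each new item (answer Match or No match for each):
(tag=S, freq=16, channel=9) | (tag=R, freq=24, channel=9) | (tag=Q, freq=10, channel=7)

The distinguishing property — tag is Q AND channel ≤ 14 — holds for all the 'Match' cases and none of the 'No match' cases.
(tag=S, freq=16, channel=9) — tag is S, channel = 9, hence No match.
(tag=R, freq=24, channel=9) — tag is R, channel = 9, hence No match.
(tag=Q, freq=10, channel=7) — tag is Q, channel = 7, hence Match.

No match, No match, Match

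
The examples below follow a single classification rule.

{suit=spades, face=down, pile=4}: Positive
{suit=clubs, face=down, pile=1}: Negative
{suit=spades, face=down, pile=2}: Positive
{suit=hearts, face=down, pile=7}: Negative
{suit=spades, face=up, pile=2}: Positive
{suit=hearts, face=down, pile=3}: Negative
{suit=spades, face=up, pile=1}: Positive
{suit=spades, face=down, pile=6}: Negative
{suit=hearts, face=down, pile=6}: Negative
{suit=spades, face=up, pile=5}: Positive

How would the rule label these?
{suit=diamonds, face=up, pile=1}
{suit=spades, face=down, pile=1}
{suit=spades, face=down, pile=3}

The rule appears to be: suit is spades AND pile ≤ 5.

Negative, Positive, Positive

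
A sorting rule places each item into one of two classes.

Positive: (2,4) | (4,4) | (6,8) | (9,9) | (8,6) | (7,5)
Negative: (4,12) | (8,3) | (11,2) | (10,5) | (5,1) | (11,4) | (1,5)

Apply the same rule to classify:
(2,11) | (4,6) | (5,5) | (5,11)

'Positive' ⟺ |first − second| ≤ 2.

Negative, Positive, Positive, Negative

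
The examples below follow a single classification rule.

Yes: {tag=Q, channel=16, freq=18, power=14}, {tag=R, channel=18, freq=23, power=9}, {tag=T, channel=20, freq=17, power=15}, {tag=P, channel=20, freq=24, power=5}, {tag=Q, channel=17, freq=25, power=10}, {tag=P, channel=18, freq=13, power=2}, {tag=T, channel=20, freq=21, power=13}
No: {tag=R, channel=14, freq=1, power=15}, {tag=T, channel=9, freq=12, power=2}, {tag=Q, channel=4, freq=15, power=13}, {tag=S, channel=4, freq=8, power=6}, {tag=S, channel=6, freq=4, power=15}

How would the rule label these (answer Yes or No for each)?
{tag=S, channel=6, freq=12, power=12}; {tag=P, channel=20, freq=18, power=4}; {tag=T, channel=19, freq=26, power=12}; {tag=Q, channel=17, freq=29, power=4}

No, Yes, Yes, Yes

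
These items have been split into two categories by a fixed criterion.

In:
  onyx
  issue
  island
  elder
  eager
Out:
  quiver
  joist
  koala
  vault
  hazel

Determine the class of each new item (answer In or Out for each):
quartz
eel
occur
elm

Out, In, In, In

Comparing the two groups points to one rule — starts with a vowel.
quartz: starts with 'q', does not fit → Out. eel: starts with 'e', fits → In. occur: starts with 'o', fits → In. elm: starts with 'e', fits → In.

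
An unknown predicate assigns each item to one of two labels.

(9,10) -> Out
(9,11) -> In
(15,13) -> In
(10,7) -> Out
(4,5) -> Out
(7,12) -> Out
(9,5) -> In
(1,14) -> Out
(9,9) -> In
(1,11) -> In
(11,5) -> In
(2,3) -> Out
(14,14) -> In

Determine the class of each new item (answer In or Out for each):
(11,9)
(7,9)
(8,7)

In, In, Out

Checking candidate rules against both groups, what survives is: sum is even.
(11,9): In (11+9 = 20). (7,9): In (7+9 = 16). (8,7): Out (8+7 = 15).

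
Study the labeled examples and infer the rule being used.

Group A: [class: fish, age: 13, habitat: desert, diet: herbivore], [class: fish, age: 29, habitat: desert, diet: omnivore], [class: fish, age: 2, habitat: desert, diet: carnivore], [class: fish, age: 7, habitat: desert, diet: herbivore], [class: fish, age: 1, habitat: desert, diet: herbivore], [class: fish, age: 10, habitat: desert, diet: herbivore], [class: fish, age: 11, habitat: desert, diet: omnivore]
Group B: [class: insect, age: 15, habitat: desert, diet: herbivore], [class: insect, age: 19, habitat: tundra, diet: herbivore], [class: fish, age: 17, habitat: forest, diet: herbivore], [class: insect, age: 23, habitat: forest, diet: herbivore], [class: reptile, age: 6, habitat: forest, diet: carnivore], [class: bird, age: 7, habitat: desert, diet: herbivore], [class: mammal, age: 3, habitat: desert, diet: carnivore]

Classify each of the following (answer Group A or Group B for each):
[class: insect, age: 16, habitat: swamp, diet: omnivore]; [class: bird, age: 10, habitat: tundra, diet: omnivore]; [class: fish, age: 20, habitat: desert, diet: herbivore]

Group B, Group B, Group A

The simplest hypothesis consistent with all the labels is: habitat is desert AND class is fish.
[class: insect, age: 16, habitat: swamp, diet: omnivore] — habitat is swamp, class is insect, hence Group B.
[class: bird, age: 10, habitat: tundra, diet: omnivore] — habitat is tundra, class is bird, hence Group B.
[class: fish, age: 20, habitat: desert, diet: herbivore] — habitat is desert, class is fish, hence Group A.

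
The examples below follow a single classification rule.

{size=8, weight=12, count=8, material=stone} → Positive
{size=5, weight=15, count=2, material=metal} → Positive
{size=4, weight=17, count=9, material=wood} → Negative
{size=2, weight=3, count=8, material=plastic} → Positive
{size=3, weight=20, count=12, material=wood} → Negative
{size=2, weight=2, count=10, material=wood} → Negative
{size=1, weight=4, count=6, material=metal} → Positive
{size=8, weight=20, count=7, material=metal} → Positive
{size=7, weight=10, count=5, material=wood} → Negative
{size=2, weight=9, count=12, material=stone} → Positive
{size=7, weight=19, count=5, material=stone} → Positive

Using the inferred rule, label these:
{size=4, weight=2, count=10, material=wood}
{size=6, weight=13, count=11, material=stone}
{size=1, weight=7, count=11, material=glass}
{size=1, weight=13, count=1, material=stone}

The distinguishing property — material is not wood — holds for all the 'Positive' cases and none of the 'Negative' cases.
{size=4, weight=2, count=10, material=wood}: material is wood — does not fit, so Negative. {size=6, weight=13, count=11, material=stone}: material is stone — matches, so Positive. {size=1, weight=7, count=11, material=glass}: material is glass — matches, so Positive. {size=1, weight=13, count=1, material=stone}: material is stone — matches, so Positive.

Negative, Positive, Positive, Positive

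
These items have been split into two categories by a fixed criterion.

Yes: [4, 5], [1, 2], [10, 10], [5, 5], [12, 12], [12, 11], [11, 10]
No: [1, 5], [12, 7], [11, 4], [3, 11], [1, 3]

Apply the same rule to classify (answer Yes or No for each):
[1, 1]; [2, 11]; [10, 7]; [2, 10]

Yes, No, No, No

The pattern is that an item is 'Yes' exactly when: |first − second| ≤ 1.
[1, 1]: |1−1| = 0 — has this property, so Yes.
[2, 11]: |2−11| = 9 — fails the rule, so No.
[10, 7]: |10−7| = 3 — fails the rule, so No.
[2, 10]: |2−10| = 8 — fails the rule, so No.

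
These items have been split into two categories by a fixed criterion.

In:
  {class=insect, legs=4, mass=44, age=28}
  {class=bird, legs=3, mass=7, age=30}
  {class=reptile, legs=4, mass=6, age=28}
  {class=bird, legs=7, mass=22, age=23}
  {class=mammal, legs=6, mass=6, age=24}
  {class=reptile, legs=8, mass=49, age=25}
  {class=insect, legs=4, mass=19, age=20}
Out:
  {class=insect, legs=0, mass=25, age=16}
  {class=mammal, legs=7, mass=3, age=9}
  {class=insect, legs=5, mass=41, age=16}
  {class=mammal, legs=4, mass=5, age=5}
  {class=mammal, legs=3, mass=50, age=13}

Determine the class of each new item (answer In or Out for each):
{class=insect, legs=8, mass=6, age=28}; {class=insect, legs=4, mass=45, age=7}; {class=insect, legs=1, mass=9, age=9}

'In' ⟺ age ≥ 20.

In, Out, Out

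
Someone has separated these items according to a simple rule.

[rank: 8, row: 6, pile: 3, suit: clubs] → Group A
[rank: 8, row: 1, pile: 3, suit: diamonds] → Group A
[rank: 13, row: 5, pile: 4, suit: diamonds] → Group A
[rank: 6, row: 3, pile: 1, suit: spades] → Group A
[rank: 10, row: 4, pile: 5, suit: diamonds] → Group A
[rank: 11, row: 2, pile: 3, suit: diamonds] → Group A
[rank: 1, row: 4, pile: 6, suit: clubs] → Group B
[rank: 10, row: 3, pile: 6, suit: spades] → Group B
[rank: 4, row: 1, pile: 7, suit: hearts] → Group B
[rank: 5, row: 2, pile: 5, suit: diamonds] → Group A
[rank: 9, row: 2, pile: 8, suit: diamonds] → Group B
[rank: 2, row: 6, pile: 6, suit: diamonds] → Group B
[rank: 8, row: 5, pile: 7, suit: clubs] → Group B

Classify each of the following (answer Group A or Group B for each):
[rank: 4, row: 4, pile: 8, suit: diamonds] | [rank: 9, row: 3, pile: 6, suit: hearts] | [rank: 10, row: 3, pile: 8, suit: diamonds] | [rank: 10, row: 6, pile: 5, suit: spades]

'Group A' ⟺ pile ≤ 5.
[rank: 4, row: 4, pile: 8, suit: diamonds]: pile = 8 — fails this test, so Group B. [rank: 9, row: 3, pile: 6, suit: hearts]: pile = 6 — fails this test, so Group B. [rank: 10, row: 3, pile: 8, suit: diamonds]: pile = 8 — fails this test, so Group B. [rank: 10, row: 6, pile: 5, suit: spades]: pile = 5 — meets the rule, so Group A.

Group B, Group B, Group B, Group A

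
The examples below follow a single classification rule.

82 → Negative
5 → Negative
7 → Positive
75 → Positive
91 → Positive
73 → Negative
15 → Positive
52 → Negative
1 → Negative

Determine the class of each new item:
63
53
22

Positive, Negative, Negative

Every 'Positive' example satisfies: ≡ 3 (mod 4). None of the 'Negative' examples do.
63: Positive (63 mod 4 = 3).
53: Negative (53 mod 4 = 1).
22: Negative (22 mod 4 = 2).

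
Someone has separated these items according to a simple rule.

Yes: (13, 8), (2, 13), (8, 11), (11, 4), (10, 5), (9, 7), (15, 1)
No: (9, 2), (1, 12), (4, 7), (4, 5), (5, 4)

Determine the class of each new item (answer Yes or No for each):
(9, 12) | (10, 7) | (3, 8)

Yes, Yes, No

A rule that fits every label: sum ≥ 15 — true of each 'Yes' example, false of each 'No' one.
(9, 12): 9+12 = 21 — satisfies this, so Yes. (10, 7): 10+7 = 17 — satisfies this, so Yes. (3, 8): 3+8 = 11 — does not fit, so No.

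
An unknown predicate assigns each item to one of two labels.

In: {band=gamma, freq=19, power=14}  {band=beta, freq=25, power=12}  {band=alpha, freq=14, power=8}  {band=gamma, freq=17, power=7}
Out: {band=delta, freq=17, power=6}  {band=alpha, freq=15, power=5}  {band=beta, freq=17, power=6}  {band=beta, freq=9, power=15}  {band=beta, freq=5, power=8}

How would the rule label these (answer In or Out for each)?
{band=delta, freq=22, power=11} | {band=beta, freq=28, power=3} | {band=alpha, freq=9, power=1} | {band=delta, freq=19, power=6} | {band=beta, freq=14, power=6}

In, Out, Out, Out, Out

One predicate separates the groups cleanly: power ≥ 7 AND freq ≥ 14.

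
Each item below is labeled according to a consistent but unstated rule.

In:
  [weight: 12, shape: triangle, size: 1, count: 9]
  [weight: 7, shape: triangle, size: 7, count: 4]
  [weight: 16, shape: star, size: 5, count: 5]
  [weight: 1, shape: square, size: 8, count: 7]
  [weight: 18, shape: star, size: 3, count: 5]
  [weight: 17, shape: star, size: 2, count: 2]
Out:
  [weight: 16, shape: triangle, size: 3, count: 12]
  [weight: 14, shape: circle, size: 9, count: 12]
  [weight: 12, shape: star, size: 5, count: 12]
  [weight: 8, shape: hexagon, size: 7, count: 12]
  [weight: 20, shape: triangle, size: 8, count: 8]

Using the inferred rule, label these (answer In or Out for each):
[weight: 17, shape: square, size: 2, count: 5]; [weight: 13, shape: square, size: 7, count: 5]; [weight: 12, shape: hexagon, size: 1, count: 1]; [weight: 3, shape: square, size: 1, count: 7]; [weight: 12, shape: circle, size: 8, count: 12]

The classifier is using: count ≤ 9 AND weight ≤ 18.
[weight: 17, shape: square, size: 2, count: 5] → count = 5, weight = 17 → In. [weight: 13, shape: square, size: 7, count: 5] → count = 5, weight = 13 → In. [weight: 12, shape: hexagon, size: 1, count: 1] → count = 1, weight = 12 → In. [weight: 3, shape: square, size: 1, count: 7] → count = 7, weight = 3 → In. [weight: 12, shape: circle, size: 8, count: 12] → count = 12, weight = 12 → Out.

In, In, In, In, Out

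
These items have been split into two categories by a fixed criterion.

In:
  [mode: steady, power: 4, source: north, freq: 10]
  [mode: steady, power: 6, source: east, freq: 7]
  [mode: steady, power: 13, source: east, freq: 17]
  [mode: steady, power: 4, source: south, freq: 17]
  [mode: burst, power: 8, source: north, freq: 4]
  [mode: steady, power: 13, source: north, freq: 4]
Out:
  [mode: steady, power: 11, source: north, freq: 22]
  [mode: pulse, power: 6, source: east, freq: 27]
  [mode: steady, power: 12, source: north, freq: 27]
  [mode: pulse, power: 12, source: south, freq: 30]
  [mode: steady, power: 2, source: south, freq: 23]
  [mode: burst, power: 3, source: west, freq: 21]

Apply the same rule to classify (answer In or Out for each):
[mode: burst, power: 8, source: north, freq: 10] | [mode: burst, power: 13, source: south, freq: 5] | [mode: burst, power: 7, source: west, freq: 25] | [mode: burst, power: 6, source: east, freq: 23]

A rule that fits every label: freq ≤ 17 — true of each 'In' example, false of each 'Out' one.
[mode: burst, power: 8, source: north, freq: 10]: freq = 10 — satisfies this, so In. [mode: burst, power: 13, source: south, freq: 5]: freq = 5 — satisfies this, so In. [mode: burst, power: 7, source: west, freq: 25]: freq = 25 — fails the rule, so Out. [mode: burst, power: 6, source: east, freq: 23]: freq = 23 — fails the rule, so Out.

In, In, Out, Out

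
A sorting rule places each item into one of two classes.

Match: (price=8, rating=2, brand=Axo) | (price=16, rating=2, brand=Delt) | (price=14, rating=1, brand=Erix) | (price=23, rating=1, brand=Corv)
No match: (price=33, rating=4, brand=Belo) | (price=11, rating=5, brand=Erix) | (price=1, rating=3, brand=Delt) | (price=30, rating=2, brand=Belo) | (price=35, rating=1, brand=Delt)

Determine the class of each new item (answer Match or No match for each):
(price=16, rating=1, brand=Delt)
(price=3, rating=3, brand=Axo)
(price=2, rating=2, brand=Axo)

Match, No match, Match

A rule that fits every label: rating ≤ 2 AND price ≤ 23 — true of each 'Match' example, false of each 'No match' one.
(price=16, rating=1, brand=Delt) — rating = 1, price = 16, hence Match. (price=3, rating=3, brand=Axo) — rating = 3, price = 3, hence No match. (price=2, rating=2, brand=Axo) — rating = 2, price = 2, hence Match.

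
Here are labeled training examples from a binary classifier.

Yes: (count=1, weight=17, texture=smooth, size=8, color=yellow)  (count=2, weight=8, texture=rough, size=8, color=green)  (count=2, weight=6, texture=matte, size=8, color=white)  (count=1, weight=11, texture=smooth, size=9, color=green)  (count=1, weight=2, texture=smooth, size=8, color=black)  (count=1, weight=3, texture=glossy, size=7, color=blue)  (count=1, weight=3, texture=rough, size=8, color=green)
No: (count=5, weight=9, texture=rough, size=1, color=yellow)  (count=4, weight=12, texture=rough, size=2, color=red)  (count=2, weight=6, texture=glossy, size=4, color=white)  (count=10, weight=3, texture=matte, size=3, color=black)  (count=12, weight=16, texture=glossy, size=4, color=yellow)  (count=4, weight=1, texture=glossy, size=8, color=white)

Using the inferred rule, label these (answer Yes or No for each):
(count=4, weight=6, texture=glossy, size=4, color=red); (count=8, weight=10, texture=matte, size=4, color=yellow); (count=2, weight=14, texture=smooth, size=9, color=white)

The pattern is that an item is 'Yes' exactly when: count ≤ 2 AND size ≥ 7.

No, No, Yes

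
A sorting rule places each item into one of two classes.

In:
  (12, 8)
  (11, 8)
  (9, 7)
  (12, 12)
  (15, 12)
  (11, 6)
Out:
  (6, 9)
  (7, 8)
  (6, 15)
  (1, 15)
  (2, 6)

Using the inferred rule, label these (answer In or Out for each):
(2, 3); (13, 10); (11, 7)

Out, In, In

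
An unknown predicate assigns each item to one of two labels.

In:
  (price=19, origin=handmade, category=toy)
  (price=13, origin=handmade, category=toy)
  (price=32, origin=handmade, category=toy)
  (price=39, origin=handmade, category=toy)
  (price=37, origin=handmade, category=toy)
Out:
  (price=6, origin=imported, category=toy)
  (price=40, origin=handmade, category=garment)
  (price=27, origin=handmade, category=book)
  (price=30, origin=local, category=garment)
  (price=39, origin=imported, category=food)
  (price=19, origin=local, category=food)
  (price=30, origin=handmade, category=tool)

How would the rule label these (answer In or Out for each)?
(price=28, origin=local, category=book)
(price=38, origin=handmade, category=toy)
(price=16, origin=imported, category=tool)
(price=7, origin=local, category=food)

The pattern is that an item is 'In' exactly when: category is toy AND origin is handmade.
(price=28, origin=local, category=book) — category is book, origin is local, hence Out.
(price=38, origin=handmade, category=toy) — category is toy, origin is handmade, hence In.
(price=16, origin=imported, category=tool) — category is tool, origin is imported, hence Out.
(price=7, origin=local, category=food) — category is food, origin is local, hence Out.

Out, In, Out, Out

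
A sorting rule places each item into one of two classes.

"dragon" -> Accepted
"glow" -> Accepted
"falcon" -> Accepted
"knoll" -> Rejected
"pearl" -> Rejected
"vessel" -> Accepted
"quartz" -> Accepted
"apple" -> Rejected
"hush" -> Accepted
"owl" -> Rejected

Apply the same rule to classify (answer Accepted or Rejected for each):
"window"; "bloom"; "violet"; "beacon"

Accepted, Rejected, Accepted, Accepted

The pattern is that an item is 'Accepted' exactly when: even length.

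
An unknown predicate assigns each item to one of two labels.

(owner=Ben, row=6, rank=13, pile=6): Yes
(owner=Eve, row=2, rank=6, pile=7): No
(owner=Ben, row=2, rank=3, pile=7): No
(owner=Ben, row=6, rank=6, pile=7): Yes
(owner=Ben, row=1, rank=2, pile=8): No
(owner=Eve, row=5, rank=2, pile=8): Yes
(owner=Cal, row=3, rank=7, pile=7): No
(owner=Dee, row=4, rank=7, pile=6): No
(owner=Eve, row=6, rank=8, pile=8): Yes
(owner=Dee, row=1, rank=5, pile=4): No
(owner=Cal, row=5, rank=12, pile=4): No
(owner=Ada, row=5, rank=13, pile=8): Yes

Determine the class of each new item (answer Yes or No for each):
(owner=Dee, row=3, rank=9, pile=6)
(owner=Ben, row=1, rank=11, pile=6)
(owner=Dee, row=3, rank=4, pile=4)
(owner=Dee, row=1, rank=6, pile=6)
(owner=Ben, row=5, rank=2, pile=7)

No, No, No, No, Yes

Rule: row ≥ 5 AND pile ≥ 6. This holds for each 'Yes' example and fails for each 'No' one.
No: (owner=Dee, row=3, rank=9, pile=6), since row = 3, pile = 6.
No: (owner=Ben, row=1, rank=11, pile=6), since row = 1, pile = 6.
No: (owner=Dee, row=3, rank=4, pile=4), since row = 3, pile = 4.
No: (owner=Dee, row=1, rank=6, pile=6), since row = 1, pile = 6.
Yes: (owner=Ben, row=5, rank=2, pile=7), since row = 5, pile = 7.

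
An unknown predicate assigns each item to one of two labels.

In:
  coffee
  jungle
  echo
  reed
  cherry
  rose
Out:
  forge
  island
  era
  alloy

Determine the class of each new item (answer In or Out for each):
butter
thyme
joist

In, Out, Out

Rule: even length AND contains 'e'. This holds for each 'In' example and fails for each 'Out' one.
In: butter, since length 6, has 'e'. Out: thyme, since length 5, has 'e'. Out: joist, since length 5, no 'e'.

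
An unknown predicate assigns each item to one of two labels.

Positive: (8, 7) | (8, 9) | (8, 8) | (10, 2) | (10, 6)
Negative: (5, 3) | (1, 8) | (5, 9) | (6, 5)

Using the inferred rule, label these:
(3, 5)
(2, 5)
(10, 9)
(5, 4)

One predicate separates the groups cleanly: first ≥ 7.
(3, 5): first 3 — fails this test, so Negative. (2, 5): first 2 — fails this test, so Negative. (10, 9): first 10 — fits, so Positive. (5, 4): first 5 — fails this test, so Negative.

Negative, Negative, Positive, Negative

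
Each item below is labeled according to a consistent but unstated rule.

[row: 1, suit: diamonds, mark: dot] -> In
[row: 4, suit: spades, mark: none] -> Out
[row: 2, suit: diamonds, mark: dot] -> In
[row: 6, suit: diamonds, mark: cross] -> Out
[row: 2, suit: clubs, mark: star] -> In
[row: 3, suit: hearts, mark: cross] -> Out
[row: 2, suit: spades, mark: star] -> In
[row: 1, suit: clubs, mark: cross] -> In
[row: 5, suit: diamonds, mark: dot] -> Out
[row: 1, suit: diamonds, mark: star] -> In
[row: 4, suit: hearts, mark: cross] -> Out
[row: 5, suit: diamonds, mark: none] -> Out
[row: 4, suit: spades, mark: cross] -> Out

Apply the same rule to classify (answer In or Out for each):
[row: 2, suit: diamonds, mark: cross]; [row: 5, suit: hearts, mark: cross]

In, Out

The pattern is that an item is 'In' exactly when: row ≤ 2.
[row: 2, suit: diamonds, mark: cross]: In (row = 2). [row: 5, suit: hearts, mark: cross]: Out (row = 5).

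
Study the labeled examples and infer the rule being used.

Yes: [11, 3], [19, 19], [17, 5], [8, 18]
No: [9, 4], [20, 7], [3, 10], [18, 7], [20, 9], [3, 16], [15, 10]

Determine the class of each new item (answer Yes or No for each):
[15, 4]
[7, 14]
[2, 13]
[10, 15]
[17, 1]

No, No, No, No, Yes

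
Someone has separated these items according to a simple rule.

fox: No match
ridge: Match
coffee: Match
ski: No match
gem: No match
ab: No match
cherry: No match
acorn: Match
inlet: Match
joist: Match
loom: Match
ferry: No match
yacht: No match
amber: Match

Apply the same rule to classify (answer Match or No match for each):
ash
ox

No match, No match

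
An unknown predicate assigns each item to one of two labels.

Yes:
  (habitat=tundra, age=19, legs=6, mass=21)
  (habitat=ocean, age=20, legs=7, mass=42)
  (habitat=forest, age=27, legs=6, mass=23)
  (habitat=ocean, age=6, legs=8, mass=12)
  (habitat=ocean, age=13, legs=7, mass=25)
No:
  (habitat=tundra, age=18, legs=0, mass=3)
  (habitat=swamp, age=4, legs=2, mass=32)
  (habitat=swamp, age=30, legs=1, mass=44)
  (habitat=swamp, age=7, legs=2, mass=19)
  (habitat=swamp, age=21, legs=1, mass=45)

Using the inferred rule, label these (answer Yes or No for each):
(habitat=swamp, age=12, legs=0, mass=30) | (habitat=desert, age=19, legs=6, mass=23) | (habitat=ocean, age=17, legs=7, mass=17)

No, Yes, Yes

The classifier is using: legs ≥ 6.
(habitat=swamp, age=12, legs=0, mass=30): No (legs = 0). (habitat=desert, age=19, legs=6, mass=23): Yes (legs = 6). (habitat=ocean, age=17, legs=7, mass=17): Yes (legs = 7).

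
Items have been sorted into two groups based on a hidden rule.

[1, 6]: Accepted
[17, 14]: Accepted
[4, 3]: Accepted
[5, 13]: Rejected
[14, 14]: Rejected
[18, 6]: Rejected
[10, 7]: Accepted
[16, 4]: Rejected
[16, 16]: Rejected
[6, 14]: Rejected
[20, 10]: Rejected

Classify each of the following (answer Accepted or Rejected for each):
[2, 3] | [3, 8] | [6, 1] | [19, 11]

Accepted, Accepted, Accepted, Rejected

The rule appears to be: sum is odd.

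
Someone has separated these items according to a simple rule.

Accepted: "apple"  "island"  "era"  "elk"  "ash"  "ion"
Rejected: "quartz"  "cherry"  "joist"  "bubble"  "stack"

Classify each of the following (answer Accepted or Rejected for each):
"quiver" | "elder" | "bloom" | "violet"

Rejected, Accepted, Rejected, Rejected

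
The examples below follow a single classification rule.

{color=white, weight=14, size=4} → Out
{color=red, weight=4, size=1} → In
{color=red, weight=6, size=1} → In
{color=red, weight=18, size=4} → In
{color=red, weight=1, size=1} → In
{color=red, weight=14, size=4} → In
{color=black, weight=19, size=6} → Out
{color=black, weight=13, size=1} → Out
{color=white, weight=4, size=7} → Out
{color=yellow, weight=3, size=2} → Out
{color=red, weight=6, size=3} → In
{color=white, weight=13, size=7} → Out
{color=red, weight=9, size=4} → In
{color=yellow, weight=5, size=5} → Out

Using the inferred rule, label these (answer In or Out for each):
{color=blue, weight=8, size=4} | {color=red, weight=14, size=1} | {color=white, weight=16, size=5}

Out, In, Out

A rule that fits every label: color is red — true of each 'In' example, false of each 'Out' one.
{color=blue, weight=8, size=4}: Out (color is blue). {color=red, weight=14, size=1}: In (color is red). {color=white, weight=16, size=5}: Out (color is white).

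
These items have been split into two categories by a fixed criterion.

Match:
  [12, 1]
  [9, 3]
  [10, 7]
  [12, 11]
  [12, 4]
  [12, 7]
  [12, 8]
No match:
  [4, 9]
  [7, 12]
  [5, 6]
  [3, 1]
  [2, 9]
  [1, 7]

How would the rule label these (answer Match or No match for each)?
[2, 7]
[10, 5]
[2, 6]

The rule appears to be: first ≥ 8.
[2, 7] — first 2, hence No match. [10, 5] — first 10, hence Match. [2, 6] — first 2, hence No match.

No match, Match, No match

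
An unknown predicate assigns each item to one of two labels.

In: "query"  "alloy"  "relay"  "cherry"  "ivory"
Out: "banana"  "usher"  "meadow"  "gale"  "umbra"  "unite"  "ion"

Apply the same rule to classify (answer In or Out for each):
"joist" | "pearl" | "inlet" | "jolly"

Every 'In' example satisfies: contains 'y'. None of the 'Out' examples do.
"joist": no 'y', does not fit → Out.
"pearl": no 'y', does not fit → Out.
"inlet": no 'y', does not fit → Out.
"jolly": has 'y', matches → In.

Out, Out, Out, In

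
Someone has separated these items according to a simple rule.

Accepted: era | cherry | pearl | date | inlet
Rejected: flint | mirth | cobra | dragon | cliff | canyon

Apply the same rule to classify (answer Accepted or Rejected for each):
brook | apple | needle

Rejected, Accepted, Accepted

Rule: contains 'e'. This holds for each 'Accepted' example and fails for each 'Rejected' one.
brook → no 'e' → Rejected. apple → has 'e' → Accepted. needle → has 'e' → Accepted.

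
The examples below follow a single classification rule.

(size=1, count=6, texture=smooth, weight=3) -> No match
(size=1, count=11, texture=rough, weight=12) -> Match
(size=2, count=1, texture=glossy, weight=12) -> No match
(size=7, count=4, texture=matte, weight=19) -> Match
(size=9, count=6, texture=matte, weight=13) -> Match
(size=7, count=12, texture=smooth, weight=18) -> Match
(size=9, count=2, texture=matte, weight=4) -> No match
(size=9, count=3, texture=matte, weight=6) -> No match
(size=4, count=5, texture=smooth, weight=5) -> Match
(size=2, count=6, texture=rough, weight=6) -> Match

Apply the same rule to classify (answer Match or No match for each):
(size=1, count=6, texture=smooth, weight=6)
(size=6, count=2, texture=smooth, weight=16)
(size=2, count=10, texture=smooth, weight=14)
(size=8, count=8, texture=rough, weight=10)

Match, No match, Match, Match

One predicate separates the groups cleanly: count ≥ 4 AND weight ≥ 4.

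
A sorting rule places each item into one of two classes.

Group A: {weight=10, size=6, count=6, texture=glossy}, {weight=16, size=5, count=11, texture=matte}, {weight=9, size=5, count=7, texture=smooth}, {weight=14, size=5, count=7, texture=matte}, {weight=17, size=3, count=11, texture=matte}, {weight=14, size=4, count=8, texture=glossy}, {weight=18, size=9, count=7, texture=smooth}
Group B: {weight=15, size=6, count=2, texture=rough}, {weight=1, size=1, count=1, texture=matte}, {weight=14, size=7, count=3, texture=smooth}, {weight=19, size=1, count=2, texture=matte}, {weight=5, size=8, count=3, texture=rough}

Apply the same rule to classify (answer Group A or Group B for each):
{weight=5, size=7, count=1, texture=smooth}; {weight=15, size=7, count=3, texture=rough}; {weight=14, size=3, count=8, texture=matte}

Rule: count ≥ 6. This holds for each 'Group A' example and fails for each 'Group B' one.

Group B, Group B, Group A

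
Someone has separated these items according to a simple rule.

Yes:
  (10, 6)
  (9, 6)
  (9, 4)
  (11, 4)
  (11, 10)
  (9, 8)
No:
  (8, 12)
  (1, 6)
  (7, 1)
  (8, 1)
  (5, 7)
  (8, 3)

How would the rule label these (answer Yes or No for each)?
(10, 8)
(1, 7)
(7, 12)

The simplest hypothesis consistent with all the labels is: first ≥ 9.
(10, 8): Yes (first 10).
(1, 7): No (first 1).
(7, 12): No (first 7).

Yes, No, No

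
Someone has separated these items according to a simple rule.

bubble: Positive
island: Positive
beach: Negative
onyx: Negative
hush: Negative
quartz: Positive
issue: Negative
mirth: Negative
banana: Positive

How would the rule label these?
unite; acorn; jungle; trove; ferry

Negative, Negative, Positive, Negative, Negative

Rule: length 6. This holds for each 'Positive' example and fails for each 'Negative' one.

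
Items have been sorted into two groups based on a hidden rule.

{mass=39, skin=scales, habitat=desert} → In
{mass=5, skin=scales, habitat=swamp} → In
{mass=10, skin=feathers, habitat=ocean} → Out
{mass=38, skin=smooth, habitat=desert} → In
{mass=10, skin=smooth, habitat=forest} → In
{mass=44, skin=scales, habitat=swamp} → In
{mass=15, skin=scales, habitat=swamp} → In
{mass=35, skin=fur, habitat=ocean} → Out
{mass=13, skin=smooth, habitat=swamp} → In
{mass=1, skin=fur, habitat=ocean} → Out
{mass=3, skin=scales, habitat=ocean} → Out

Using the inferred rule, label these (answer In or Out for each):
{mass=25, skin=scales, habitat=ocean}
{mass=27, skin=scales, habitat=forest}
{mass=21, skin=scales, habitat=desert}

Looking at the examples, the only property every 'In' case has and every 'Out' case lacks is: habitat is not ocean.

Out, In, In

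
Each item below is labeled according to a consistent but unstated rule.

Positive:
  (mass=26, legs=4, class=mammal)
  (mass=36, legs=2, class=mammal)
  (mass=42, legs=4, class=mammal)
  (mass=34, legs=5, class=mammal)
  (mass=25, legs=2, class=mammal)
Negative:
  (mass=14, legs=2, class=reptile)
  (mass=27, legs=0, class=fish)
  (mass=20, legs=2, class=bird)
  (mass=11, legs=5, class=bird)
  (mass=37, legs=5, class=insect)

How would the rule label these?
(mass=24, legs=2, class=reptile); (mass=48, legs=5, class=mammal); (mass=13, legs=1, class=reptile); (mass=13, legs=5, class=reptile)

The classifier is using: class is mammal.

Negative, Positive, Negative, Negative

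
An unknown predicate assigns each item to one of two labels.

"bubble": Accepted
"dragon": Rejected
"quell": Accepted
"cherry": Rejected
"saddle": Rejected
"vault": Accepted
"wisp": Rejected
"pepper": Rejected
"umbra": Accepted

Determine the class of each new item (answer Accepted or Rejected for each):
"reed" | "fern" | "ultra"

Rejected, Rejected, Accepted

A rule that fits every label: contains 'u' — true of each 'Accepted' example, false of each 'Rejected' one.
"reed": no 'u' — doesn't match, so Rejected. "fern": no 'u' — doesn't match, so Rejected. "ultra": has 'u' — matches, so Accepted.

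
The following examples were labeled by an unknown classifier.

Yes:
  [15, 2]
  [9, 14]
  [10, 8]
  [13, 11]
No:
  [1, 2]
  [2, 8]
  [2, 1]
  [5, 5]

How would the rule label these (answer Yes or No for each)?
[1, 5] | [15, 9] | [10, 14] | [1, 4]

A rule that fits every label: sum ≥ 17 — true of each 'Yes' example, false of each 'No' one.

No, Yes, Yes, No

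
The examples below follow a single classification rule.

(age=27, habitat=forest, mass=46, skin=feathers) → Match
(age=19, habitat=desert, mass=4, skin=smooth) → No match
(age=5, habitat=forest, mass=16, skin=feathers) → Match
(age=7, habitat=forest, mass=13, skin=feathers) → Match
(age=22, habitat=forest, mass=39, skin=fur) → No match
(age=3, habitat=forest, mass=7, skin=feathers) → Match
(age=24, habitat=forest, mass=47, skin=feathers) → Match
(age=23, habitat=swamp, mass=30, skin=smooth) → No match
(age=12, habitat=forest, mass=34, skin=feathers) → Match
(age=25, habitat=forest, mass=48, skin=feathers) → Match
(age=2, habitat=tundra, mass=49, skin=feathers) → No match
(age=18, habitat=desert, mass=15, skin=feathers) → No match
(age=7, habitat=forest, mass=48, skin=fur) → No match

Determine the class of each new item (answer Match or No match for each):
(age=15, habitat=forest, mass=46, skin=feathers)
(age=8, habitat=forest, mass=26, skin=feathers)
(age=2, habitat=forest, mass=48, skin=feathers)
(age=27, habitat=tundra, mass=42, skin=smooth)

Match, Match, Match, No match

The common property of the 'Match' items is: skin is feathers AND habitat is forest. No 'No match' item has it.
(age=15, habitat=forest, mass=46, skin=feathers): skin is feathers, habitat is forest, matches → Match. (age=8, habitat=forest, mass=26, skin=feathers): skin is feathers, habitat is forest, matches → Match. (age=2, habitat=forest, mass=48, skin=feathers): skin is feathers, habitat is forest, matches → Match. (age=27, habitat=tundra, mass=42, skin=smooth): skin is smooth, habitat is tundra, fails this test → No match.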